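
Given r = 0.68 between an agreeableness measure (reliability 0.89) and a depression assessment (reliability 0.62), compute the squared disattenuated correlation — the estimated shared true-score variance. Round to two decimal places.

0.84

Disattenuated r = 0.68 / √(0.89 × 0.62) = 0.68 / 0.7428 = 0.9155.
Shared true-score variance = 0.9155² = 0.8381 ≈ 0.84.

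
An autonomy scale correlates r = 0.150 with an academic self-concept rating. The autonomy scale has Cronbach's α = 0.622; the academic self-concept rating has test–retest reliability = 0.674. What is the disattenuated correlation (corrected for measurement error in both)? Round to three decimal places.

r_true = r_obs / √(r_xx · r_yy) = 0.150 / √(0.622 × 0.674) = 0.150 / √0.419228 = 0.150 / 0.6475 ≈ 0.232.

0.232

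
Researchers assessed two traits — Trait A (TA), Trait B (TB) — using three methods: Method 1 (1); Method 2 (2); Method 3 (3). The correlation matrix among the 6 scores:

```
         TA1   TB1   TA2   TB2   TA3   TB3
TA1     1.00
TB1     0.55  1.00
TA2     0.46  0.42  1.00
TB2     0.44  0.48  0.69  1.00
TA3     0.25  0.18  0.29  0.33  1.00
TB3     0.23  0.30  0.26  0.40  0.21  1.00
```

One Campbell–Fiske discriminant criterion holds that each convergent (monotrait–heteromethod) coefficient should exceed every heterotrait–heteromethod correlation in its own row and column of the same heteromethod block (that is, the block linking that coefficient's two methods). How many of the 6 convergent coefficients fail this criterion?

Each convergent coefficient versus the relevant comparison correlations:
TA (methods 1·2): 0.46 vs {0.44, 0.42} → pass.
TA (methods 1·3): 0.25 vs {0.23, 0.18} → pass.
TA (methods 2·3): 0.29 vs {0.26, 0.33} → fail.
TB (methods 1·2): 0.48 vs {0.42, 0.44} → pass.
TB (methods 1·3): 0.30 vs {0.18, 0.23} → pass.
TB (methods 2·3): 0.40 vs {0.33, 0.26} → pass.
1 of 6 fail.

1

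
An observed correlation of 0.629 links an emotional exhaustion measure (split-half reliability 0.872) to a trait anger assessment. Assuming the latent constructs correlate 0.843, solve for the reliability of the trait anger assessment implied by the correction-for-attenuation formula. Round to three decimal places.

0.638

r_true = r_obs / √(r_xx · r_yy) ⇒ 0.843 = 0.629 / √(0.872 · r_yy).
√(0.872 · r_yy) = 0.629 / 0.843 = 0.7461; 0.872 · r_yy = 0.5567; r_yy = 0.5567 / 0.872 ≈ 0.638.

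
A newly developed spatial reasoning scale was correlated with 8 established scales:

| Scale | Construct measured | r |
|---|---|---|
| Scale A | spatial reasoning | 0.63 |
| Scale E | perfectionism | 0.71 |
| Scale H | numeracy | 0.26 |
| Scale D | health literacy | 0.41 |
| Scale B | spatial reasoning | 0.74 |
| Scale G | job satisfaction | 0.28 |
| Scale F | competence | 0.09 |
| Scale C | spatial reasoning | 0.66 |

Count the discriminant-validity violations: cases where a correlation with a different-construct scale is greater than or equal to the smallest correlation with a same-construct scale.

1

Convergent (same construct = spatial reasoning): Scale A, Scale B, Scale C.
Smallest convergent = 0.63. Discriminant values: 0.71, 0.26, 0.41, 0.28, 0.09; count ≥ 0.63 → 1.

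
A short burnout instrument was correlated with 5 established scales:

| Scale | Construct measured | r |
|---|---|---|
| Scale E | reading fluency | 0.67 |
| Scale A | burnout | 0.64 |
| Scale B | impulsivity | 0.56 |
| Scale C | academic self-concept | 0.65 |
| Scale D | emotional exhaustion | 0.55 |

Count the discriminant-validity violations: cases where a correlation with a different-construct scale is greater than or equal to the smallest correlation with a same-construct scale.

Convergent (same construct = burnout): Scale A.
Smallest convergent = 0.64. Discriminant values: 0.67, 0.56, 0.65, 0.55; count ≥ 0.64 → 2.

2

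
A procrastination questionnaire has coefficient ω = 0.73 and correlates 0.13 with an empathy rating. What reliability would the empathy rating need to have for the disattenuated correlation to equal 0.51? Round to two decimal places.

0.09

r_true = r_obs / √(r_xx · r_yy) ⇒ 0.51 = 0.13 / √(0.73 · r_yy).
√(0.73 · r_yy) = 0.13 / 0.51 = 0.2549; 0.73 · r_yy = 0.0650; r_yy = 0.0650 / 0.73 ≈ 0.09.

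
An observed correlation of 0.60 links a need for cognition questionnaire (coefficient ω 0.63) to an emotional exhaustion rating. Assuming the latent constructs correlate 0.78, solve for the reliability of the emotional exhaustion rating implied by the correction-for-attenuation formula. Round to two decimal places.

r_true = r_obs / √(r_xx · r_yy) ⇒ 0.78 = 0.60 / √(0.63 · r_yy).
√(0.63 · r_yy) = 0.60 / 0.78 = 0.7692; 0.63 · r_yy = 0.5917; r_yy = 0.5917 / 0.63 ≈ 0.94.

0.94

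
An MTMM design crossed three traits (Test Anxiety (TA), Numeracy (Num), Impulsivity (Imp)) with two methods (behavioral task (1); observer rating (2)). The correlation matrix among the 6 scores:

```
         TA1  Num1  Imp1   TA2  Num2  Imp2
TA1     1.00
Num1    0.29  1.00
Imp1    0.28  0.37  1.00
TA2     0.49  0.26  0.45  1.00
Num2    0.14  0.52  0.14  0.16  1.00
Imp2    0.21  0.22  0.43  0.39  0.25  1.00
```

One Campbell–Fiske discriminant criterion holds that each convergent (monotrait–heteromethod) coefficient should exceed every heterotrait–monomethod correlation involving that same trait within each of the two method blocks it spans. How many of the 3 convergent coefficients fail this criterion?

Convergent coefficients and their comparison sets:
TA (methods 1·2): 0.49 vs {0.29, 0.16, 0.28, 0.39} → pass.
Num (methods 1·2): 0.52 vs {0.29, 0.16, 0.37, 0.25} → pass.
Imp (methods 1·2): 0.43 vs {0.28, 0.39, 0.37, 0.25} → pass.
0 of 3 fail.

0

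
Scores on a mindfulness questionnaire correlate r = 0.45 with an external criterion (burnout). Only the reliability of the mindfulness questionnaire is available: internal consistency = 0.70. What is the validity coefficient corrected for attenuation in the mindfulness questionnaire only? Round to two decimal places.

Single correction: r_c = r_obs / √r_xx = 0.45 / √0.70 = 0.45 / 0.8367 ≈ 0.54.

0.54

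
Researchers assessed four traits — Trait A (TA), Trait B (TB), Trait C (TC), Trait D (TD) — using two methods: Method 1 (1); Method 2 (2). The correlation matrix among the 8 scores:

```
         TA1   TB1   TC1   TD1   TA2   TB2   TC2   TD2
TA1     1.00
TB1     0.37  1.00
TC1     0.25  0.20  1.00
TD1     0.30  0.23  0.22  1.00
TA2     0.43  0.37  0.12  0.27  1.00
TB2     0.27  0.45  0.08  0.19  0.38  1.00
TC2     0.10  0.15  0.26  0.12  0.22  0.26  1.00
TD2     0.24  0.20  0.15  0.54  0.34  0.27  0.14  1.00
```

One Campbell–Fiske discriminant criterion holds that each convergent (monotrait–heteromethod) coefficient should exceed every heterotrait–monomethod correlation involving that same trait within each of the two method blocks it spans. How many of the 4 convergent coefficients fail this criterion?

1

Checking each validity diagonal entry against its comparison values:
TA (methods 1·2): 0.43 vs {0.37, 0.38, 0.25, 0.22, 0.30, 0.34} → pass.
TB (methods 1·2): 0.45 vs {0.37, 0.38, 0.20, 0.26, 0.23, 0.27} → pass.
TC (methods 1·2): 0.26 vs {0.25, 0.22, 0.20, 0.26, 0.22, 0.14} → fail.
TD (methods 1·2): 0.54 vs {0.30, 0.34, 0.23, 0.27, 0.22, 0.14} → pass.
1 of 4 fail.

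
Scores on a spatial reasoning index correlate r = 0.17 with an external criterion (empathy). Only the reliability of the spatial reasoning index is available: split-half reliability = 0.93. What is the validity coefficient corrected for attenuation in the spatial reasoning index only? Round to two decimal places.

Single correction: r_c = r_obs / √r_xx = 0.17 / √0.93 = 0.17 / 0.9644 ≈ 0.18.

0.18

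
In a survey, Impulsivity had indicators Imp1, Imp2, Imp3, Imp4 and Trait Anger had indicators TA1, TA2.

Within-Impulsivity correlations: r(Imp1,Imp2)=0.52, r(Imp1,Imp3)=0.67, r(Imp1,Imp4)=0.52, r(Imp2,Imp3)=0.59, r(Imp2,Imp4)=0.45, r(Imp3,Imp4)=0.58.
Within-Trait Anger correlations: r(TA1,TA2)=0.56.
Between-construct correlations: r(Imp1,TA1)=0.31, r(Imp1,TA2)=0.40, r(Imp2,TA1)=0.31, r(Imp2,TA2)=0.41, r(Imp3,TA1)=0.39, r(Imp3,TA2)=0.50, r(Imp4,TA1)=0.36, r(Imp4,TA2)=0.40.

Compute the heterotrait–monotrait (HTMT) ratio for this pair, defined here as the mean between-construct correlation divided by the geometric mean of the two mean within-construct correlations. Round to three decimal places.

Mean heterotrait r = 3.08/8 = 0.3850.
Mean within-Imp = 3.33/6 = 0.5550; mean within-TA = 0.56/1 = 0.5600.
Geometric mean = √(0.5550 × 0.5600) = 0.5575.
HTMT = 0.3850 / 0.5575 = 0.691.

0.691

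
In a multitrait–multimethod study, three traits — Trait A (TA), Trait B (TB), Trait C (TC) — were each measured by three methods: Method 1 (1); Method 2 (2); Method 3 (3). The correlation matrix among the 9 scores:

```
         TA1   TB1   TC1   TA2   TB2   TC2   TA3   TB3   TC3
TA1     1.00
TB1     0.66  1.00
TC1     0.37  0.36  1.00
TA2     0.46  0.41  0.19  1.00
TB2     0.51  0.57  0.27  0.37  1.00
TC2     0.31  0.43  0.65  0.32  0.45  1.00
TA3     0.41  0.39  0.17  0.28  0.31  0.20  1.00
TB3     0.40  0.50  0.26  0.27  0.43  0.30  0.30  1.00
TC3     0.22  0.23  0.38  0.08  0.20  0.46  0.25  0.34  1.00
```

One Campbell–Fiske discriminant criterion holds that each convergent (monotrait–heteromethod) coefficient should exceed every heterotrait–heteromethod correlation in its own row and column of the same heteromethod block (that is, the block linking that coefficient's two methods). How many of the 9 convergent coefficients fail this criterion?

2

Convergent coefficients and their comparison sets:
TA (methods 1·2): 0.46 vs {0.51, 0.41, 0.31, 0.19} → fail.
TA (methods 1·3): 0.41 vs {0.40, 0.39, 0.22, 0.17} → pass.
TA (methods 2·3): 0.28 vs {0.27, 0.31, 0.08, 0.20} → fail.
TB (methods 1·2): 0.57 vs {0.41, 0.51, 0.43, 0.27} → pass.
TB (methods 1·3): 0.50 vs {0.39, 0.40, 0.23, 0.26} → pass.
TB (methods 2·3): 0.43 vs {0.31, 0.27, 0.20, 0.30} → pass.
TC (methods 1·2): 0.65 vs {0.19, 0.31, 0.27, 0.43} → pass.
TC (methods 1·3): 0.38 vs {0.17, 0.22, 0.26, 0.23} → pass.
TC (methods 2·3): 0.46 vs {0.20, 0.08, 0.30, 0.20} → pass.
2 of 9 fail.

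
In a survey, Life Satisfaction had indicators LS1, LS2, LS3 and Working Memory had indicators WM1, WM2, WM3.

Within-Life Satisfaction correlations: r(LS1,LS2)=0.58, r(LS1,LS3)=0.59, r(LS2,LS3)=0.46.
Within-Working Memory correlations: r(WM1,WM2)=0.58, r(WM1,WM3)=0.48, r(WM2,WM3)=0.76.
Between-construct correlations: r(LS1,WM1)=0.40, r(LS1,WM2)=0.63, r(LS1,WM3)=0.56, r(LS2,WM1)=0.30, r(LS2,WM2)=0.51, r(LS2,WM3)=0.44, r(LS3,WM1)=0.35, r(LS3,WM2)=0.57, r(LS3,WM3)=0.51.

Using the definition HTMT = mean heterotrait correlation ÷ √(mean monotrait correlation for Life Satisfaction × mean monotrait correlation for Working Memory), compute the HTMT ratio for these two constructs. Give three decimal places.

Mean between = 4.27/9 = 0.4744.
Mean within-LS = 1.63/3 = 0.5433; mean within-WM = 1.82/3 = 0.6067.
Geometric mean = √(0.5433 × 0.6067) = 0.5741.
HTMT = 0.4744 / 0.5741 = 0.826.

0.826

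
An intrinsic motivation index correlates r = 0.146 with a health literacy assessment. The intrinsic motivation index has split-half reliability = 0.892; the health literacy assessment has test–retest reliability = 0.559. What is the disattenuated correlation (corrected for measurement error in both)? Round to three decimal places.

0.207

r_true = r_obs / √(r_xx · r_yy) = 0.146 / √(0.892 × 0.559) = 0.146 / √0.498628 = 0.146 / 0.7061 ≈ 0.207.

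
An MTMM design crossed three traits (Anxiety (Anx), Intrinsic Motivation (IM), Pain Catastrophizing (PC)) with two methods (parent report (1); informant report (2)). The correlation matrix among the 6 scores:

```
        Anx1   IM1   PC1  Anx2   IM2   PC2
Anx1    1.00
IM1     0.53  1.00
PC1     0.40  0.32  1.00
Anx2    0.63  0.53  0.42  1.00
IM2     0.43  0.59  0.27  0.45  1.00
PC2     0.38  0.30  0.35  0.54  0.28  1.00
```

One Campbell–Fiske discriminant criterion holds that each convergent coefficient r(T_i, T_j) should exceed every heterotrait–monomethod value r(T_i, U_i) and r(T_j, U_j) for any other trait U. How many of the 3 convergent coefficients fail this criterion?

1

Each convergent coefficient versus the relevant comparison correlations:
Anx (methods 1·2): 0.63 vs {0.53, 0.45, 0.40, 0.54} → pass.
IM (methods 1·2): 0.59 vs {0.53, 0.45, 0.32, 0.28} → pass.
PC (methods 1·2): 0.35 vs {0.40, 0.54, 0.32, 0.28} → fail.
1 of 3 fail.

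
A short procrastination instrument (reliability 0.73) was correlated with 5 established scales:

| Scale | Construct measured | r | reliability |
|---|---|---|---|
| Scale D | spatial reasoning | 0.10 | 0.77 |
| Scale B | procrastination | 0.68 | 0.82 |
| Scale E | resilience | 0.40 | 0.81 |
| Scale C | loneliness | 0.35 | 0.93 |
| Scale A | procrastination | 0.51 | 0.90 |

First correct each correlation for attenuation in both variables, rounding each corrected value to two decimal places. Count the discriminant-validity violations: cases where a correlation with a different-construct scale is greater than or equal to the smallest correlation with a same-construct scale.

Disattenuated r (r / √(r_scale · r_new)):
  Scale D (disc): 0.10 / √(0.77·0.73) = 0.13
  Scale B (conv): 0.68 / √(0.82·0.73) = 0.88
  Scale E (disc): 0.40 / √(0.81·0.73) = 0.52
  Scale C (disc): 0.35 / √(0.93·0.73) = 0.42
  Scale A (conv): 0.51 / √(0.90·0.73) = 0.63
Smallest convergent = 0.63. Discriminant values: 0.13, 0.52, 0.42; count ≥ 0.63 → 0.

0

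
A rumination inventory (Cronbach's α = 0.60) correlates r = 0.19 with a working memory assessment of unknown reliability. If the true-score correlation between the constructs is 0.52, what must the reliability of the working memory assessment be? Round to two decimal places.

0.22

r_true = r_obs / √(r_xx · r_yy) ⇒ 0.52 = 0.19 / √(0.60 · r_yy).
√(0.60 · r_yy) = 0.19 / 0.52 = 0.3654; 0.60 · r_yy = 0.1335; r_yy = 0.1335 / 0.60 ≈ 0.22.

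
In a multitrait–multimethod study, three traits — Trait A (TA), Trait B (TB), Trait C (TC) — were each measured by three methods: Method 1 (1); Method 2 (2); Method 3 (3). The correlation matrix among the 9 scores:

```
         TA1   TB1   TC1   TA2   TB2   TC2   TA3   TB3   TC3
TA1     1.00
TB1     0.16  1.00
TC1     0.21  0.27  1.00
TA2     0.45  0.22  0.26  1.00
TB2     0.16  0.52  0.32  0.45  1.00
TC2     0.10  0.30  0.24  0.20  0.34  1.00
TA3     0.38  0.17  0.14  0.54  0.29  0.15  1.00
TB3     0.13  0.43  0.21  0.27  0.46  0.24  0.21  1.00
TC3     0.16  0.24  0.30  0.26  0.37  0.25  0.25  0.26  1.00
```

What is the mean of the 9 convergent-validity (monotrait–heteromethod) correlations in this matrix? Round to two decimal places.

Convergent values: 0.45, 0.38, 0.54, 0.52, 0.43, 0.46, 0.24, 0.30, 0.25; mean = 3.57/9 = 0.40.

0.40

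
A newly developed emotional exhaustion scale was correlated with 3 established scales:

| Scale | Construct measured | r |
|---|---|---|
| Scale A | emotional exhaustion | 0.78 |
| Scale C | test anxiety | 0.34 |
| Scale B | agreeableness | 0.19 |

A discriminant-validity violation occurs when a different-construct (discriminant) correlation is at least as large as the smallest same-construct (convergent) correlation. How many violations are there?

0

Convergent (same construct = emotional exhaustion): Scale A.
Smallest convergent = 0.78. Discriminant values: 0.34, 0.19; count ≥ 0.78 → 0.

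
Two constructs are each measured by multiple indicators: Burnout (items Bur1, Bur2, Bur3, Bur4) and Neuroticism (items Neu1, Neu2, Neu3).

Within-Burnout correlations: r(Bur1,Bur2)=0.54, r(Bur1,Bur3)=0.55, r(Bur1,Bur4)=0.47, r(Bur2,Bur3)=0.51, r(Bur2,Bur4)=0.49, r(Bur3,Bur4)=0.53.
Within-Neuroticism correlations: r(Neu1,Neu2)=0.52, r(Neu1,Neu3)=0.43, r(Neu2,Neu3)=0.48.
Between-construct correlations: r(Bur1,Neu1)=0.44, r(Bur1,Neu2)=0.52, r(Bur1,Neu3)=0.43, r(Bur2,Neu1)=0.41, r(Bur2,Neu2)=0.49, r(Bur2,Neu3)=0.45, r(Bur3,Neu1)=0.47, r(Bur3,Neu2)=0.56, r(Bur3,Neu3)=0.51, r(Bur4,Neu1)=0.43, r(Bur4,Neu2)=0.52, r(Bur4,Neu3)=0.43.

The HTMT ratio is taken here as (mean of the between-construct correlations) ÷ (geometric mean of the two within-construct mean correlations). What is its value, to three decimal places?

Between-construct mean = 5.66/12 = 0.4717.
Mean within-Bur = 3.09/6 = 0.5150; mean within-Neu = 1.43/3 = 0.4767.
Geometric mean = √(0.5150 × 0.4767) = 0.4955.
HTMT = 0.4717 / 0.4955 = 0.952.

0.952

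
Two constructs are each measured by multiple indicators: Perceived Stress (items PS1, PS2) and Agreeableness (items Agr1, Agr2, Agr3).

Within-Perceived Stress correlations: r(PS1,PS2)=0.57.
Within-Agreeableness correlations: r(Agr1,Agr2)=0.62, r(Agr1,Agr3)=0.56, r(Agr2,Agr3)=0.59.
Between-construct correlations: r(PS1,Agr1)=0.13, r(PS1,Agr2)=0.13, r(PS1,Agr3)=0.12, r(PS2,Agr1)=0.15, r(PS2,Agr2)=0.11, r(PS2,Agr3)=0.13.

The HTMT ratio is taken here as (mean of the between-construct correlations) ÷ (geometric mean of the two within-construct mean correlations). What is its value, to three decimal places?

Mean heterotrait r = 0.77/6 = 0.1283.
Mean within-PS = 0.57/1 = 0.5700; mean within-Agr = 1.77/3 = 0.5900.
Geometric mean = √(0.5700 × 0.5900) = 0.5799.
HTMT = 0.1283 / 0.5799 = 0.221.

0.221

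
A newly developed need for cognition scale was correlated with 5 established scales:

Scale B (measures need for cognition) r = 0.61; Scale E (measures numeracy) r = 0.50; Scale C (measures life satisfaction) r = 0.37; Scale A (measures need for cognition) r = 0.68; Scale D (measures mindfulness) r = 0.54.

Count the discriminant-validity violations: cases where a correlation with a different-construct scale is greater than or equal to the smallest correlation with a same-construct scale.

Convergent (same construct = need for cognition): Scale B, Scale A.
Smallest convergent = 0.61. Discriminant values: 0.50, 0.37, 0.54; count ≥ 0.61 → 0.

0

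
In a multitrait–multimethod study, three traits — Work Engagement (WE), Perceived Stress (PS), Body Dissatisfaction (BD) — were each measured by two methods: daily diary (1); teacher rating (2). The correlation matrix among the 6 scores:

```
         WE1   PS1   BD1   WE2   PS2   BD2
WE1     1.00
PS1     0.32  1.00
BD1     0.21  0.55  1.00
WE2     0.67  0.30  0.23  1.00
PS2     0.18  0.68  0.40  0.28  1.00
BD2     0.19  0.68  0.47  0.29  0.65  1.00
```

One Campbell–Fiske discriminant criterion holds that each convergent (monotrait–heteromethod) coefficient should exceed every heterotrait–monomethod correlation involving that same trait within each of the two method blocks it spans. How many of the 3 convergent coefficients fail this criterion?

1

Checking each validity diagonal entry against its comparison values:
WE (methods 1·2): 0.67 vs {0.32, 0.28, 0.21, 0.29} → pass.
PS (methods 1·2): 0.68 vs {0.32, 0.28, 0.55, 0.65} → pass.
BD (methods 1·2): 0.47 vs {0.21, 0.29, 0.55, 0.65} → fail.
1 of 3 fail.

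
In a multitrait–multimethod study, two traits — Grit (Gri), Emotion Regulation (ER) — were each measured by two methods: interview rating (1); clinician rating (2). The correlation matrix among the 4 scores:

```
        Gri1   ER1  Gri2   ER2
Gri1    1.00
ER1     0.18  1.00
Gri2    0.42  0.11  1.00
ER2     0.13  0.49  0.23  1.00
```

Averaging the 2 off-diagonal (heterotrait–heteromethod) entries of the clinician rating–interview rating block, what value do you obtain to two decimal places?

HTHM values (method 2 × method 1): 0.11, 0.13; mean = 0.24/2 = 0.12.

0.12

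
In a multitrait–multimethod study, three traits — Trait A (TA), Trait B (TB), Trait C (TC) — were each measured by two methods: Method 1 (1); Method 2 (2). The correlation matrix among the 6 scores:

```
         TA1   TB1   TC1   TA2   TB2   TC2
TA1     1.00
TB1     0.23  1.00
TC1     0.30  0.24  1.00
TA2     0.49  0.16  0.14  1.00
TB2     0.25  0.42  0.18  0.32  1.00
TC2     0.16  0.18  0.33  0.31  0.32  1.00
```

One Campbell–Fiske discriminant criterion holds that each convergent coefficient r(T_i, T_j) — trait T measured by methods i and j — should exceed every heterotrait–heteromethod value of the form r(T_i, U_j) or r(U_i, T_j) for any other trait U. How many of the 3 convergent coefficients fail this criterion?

Each convergent coefficient versus the relevant comparison correlations:
TA (methods 1·2): 0.49 vs {0.25, 0.16, 0.16, 0.14} → pass.
TB (methods 1·2): 0.42 vs {0.16, 0.25, 0.18, 0.18} → pass.
TC (methods 1·2): 0.33 vs {0.14, 0.16, 0.18, 0.18} → pass.
0 of 3 fail.

0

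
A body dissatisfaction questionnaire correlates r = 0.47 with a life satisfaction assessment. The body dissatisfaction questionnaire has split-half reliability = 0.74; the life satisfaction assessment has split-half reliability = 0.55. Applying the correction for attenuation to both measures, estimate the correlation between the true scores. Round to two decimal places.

r_true = r_obs / √(r_xx · r_yy) = 0.47 / √(0.74 × 0.55) = 0.47 / √0.4070 = 0.47 / 0.6380 ≈ 0.74.

0.74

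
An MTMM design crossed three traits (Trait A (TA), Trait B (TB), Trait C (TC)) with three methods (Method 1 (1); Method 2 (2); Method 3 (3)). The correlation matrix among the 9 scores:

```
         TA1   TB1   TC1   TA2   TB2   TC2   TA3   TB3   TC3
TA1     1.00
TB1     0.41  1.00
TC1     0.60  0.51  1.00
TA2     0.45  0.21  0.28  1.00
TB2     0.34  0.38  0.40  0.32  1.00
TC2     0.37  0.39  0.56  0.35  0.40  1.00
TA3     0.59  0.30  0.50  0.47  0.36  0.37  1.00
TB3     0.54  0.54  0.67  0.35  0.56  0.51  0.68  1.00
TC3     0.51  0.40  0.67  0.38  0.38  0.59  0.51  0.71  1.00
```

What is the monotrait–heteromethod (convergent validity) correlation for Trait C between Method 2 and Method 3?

0.59

Same trait (TC), different methods: r(TC2, TC3) = 0.59.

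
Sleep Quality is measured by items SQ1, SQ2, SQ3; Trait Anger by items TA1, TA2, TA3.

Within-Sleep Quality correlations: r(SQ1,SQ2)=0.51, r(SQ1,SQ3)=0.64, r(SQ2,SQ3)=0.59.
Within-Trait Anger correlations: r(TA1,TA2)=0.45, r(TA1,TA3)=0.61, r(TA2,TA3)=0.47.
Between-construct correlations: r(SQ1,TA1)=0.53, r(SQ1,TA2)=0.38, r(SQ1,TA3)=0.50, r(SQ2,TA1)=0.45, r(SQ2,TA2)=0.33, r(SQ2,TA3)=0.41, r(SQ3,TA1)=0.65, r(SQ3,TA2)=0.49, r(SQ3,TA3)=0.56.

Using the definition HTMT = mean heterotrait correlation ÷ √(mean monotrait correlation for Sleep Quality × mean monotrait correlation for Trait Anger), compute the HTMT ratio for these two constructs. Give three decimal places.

Mean heterotrait r = 4.30/9 = 0.4778.
Mean within-SQ = 1.74/3 = 0.5800; mean within-TA = 1.53/3 = 0.5100.
Geometric mean = √(0.5800 × 0.5100) = 0.5439.
HTMT = 0.4778 / 0.5439 = 0.878.

0.878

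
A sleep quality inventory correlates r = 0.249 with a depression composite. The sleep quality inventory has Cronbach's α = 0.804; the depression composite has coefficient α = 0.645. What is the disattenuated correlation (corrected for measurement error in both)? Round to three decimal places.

r_true = r_obs / √(r_xx · r_yy) = 0.249 / √(0.804 × 0.645) = 0.249 / √0.518580 = 0.249 / 0.7201 ≈ 0.346.

0.346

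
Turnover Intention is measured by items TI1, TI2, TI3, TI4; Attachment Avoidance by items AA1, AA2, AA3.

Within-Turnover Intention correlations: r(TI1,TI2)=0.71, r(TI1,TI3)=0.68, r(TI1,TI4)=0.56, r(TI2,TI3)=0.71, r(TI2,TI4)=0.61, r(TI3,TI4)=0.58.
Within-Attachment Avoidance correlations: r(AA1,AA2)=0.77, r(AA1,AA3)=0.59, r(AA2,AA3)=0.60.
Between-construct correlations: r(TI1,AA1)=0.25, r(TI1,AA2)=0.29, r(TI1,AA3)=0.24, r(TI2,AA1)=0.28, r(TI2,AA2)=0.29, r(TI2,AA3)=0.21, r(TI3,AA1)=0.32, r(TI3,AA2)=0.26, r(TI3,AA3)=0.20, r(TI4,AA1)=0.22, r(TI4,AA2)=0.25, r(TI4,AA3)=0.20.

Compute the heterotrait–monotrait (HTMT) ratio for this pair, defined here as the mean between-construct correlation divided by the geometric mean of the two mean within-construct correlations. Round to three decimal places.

0.387

Mean heterotrait r = 3.01/12 = 0.2508.
Mean within-TI = 3.85/6 = 0.6417; mean within-AA = 1.96/3 = 0.6533.
Geometric mean = √(0.6417 × 0.6533) = 0.6475.
HTMT = 0.2508 / 0.6475 = 0.387.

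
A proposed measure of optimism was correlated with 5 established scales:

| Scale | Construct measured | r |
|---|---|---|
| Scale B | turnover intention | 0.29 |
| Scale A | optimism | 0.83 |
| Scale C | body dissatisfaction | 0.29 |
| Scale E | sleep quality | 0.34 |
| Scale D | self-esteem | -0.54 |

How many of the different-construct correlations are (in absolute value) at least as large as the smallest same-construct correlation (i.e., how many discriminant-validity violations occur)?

Convergent (same construct = optimism): Scale A.
Smallest convergent = 0.83. Discriminant |r|: 0.29, 0.29, 0.34, 0.54; count ≥ 0.83 → 0.

0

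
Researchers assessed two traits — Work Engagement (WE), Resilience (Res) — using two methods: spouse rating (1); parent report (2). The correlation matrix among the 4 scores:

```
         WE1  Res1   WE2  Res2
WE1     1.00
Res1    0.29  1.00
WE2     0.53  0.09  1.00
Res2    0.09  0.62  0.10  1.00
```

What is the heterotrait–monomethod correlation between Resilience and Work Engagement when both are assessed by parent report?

0.10

Different traits, same method: r(Res2, WE2) = 0.10.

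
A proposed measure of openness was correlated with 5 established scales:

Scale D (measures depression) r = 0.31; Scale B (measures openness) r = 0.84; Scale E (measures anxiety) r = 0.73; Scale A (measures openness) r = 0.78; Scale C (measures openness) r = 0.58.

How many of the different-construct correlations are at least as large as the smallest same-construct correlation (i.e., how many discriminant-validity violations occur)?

Convergent (same construct = openness): Scale B, Scale A, Scale C.
Smallest convergent = 0.58. Discriminant values: 0.31, 0.73; count ≥ 0.58 → 1.

1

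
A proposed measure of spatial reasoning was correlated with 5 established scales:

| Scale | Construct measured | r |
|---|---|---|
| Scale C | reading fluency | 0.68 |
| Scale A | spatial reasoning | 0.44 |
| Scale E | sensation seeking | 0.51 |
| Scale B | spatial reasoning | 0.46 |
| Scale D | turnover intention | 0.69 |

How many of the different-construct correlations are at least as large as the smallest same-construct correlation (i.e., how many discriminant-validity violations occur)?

3

Convergent (same construct = spatial reasoning): Scale A, Scale B.
Smallest convergent = 0.44. Discriminant values: 0.68, 0.51, 0.69; count ≥ 0.44 → 3.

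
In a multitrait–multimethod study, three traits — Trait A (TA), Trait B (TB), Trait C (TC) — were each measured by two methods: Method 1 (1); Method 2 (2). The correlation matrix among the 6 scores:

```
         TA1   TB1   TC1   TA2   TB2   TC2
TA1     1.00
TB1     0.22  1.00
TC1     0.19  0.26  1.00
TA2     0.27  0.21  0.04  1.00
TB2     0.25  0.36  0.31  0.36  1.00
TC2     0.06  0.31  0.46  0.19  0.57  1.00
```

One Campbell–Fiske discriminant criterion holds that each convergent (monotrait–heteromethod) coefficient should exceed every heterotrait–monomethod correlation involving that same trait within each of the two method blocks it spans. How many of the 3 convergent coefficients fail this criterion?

Convergent coefficients and their comparison sets:
TA (methods 1·2): 0.27 vs {0.22, 0.36, 0.19, 0.19} → fail.
TB (methods 1·2): 0.36 vs {0.22, 0.36, 0.26, 0.57} → fail.
TC (methods 1·2): 0.46 vs {0.19, 0.19, 0.26, 0.57} → fail.
3 of 3 fail.

3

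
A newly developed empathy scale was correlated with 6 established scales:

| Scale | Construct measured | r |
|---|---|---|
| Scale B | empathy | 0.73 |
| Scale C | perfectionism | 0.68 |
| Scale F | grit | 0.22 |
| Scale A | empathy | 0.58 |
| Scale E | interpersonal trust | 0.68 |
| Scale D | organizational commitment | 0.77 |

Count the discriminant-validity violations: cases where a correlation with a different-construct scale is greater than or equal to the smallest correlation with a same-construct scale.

3

Convergent (same construct = empathy): Scale B, Scale A.
Smallest convergent = 0.58. Discriminant values: 0.68, 0.22, 0.68, 0.77; count ≥ 0.58 → 3.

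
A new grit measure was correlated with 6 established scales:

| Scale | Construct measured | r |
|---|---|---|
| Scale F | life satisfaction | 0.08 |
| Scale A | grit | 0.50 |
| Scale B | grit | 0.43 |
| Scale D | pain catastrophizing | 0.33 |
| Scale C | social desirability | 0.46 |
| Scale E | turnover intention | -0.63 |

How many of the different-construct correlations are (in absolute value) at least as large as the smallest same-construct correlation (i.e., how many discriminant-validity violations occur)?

Convergent (same construct = grit): Scale A, Scale B.
Smallest convergent = 0.43. Discriminant |r|: 0.08, 0.33, 0.46, 0.63; count ≥ 0.43 → 2.

2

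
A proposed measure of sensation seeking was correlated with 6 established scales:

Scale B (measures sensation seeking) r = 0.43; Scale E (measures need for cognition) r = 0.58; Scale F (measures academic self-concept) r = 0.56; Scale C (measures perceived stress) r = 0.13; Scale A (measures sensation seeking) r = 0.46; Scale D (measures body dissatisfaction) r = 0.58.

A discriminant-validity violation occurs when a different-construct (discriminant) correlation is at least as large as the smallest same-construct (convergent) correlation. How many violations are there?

Convergent (same construct = sensation seeking): Scale B, Scale A.
Smallest convergent = 0.43. Discriminant values: 0.58, 0.56, 0.13, 0.58; count ≥ 0.43 → 3.

3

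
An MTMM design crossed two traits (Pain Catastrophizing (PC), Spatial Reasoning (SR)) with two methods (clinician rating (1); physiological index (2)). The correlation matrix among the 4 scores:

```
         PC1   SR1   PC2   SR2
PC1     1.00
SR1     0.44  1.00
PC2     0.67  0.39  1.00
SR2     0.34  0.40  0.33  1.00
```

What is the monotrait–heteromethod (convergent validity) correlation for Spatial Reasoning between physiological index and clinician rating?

Same trait (SR), different methods: r(SR2, SR1) = 0.40.

0.40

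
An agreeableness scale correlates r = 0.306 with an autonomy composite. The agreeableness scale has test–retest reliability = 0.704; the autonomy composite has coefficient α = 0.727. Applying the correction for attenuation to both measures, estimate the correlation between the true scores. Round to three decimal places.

r_true = r_obs / √(r_xx · r_yy) = 0.306 / √(0.704 × 0.727) = 0.306 / √0.511808 = 0.306 / 0.7154 ≈ 0.428.

0.428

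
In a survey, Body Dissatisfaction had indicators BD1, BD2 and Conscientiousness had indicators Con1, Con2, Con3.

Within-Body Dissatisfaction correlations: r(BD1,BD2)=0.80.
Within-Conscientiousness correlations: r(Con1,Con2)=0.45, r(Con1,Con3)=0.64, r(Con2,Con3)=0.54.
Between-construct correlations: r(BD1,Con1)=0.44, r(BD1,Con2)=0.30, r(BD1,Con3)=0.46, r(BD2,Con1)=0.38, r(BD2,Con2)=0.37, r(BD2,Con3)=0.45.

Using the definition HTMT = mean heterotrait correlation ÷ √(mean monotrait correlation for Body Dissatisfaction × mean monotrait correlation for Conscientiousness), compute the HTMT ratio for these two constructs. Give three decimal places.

0.607

Mean heterotrait r = 2.40/6 = 0.4000.
Mean within-BD = 0.80/1 = 0.8000; mean within-Con = 1.63/3 = 0.5433.
Geometric mean = √(0.8000 × 0.5433) = 0.6593.
HTMT = 0.4000 / 0.6593 = 0.607.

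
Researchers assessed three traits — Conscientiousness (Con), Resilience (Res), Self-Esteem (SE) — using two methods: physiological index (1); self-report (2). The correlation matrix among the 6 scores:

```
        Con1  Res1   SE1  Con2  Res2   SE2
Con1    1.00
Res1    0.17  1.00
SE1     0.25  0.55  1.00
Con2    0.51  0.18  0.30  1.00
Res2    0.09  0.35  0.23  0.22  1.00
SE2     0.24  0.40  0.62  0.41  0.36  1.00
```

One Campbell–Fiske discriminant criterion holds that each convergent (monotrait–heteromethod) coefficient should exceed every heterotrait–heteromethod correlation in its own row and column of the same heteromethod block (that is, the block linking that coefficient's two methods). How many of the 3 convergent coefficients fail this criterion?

Each convergent coefficient versus the relevant comparison correlations:
Con (methods 1·2): 0.51 vs {0.09, 0.18, 0.24, 0.30} → pass.
Res (methods 1·2): 0.35 vs {0.18, 0.09, 0.40, 0.23} → fail.
SE (methods 1·2): 0.62 vs {0.30, 0.24, 0.23, 0.40} → pass.
1 of 3 fail.

1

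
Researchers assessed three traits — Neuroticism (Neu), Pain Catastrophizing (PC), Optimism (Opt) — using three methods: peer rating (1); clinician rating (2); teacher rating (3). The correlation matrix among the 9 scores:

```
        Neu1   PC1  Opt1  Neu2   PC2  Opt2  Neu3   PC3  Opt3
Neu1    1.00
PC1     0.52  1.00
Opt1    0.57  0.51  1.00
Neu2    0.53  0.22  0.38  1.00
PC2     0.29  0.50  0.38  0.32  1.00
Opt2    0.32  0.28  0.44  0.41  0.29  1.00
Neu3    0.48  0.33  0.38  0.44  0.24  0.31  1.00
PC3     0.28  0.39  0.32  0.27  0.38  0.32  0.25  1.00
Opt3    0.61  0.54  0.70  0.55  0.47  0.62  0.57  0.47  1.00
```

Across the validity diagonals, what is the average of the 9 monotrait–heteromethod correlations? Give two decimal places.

0.50

Convergent values: 0.53, 0.48, 0.44, 0.50, 0.39, 0.38, 0.44, 0.70, 0.62; mean = 4.48/9 = 0.50.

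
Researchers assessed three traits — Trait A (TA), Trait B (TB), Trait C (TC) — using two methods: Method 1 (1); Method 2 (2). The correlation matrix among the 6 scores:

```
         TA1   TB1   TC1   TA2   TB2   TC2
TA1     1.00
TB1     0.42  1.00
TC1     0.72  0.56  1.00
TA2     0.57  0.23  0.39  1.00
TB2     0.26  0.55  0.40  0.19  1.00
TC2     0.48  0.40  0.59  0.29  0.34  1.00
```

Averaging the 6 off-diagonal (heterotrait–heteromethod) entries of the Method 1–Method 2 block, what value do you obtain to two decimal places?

0.36

HTHM values (method 1 × method 2): 0.26, 0.48, 0.23, 0.40, 0.39, 0.40; mean = 2.16/6 = 0.36.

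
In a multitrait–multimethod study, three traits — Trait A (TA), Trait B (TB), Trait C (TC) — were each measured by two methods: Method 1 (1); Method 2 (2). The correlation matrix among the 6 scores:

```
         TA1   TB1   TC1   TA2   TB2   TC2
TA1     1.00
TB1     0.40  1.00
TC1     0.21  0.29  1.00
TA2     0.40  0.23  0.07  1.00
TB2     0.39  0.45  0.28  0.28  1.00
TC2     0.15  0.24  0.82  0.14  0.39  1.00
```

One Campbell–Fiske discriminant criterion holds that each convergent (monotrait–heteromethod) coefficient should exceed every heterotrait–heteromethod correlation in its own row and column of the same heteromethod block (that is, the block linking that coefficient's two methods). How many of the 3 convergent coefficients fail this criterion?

0

Each convergent coefficient versus the relevant comparison correlations:
TA (methods 1·2): 0.40 vs {0.39, 0.23, 0.15, 0.07} → pass.
TB (methods 1·2): 0.45 vs {0.23, 0.39, 0.24, 0.28} → pass.
TC (methods 1·2): 0.82 vs {0.07, 0.15, 0.28, 0.24} → pass.
0 of 3 fail.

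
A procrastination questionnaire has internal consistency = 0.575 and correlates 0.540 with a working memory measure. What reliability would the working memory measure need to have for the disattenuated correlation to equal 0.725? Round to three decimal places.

0.965

r_true = r_obs / √(r_xx · r_yy) ⇒ 0.725 = 0.540 / √(0.575 · r_yy).
√(0.575 · r_yy) = 0.540 / 0.725 = 0.7448; 0.575 · r_yy = 0.5547; r_yy = 0.5547 / 0.575 ≈ 0.965.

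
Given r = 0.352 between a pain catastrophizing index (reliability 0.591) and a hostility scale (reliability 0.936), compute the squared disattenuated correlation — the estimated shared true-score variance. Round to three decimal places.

0.224

Disattenuated r = 0.352 / √(0.591 × 0.936) = 0.352 / 0.7438 = 0.4732.
Shared true-score variance = 0.4732² = 0.2239 ≈ 0.224.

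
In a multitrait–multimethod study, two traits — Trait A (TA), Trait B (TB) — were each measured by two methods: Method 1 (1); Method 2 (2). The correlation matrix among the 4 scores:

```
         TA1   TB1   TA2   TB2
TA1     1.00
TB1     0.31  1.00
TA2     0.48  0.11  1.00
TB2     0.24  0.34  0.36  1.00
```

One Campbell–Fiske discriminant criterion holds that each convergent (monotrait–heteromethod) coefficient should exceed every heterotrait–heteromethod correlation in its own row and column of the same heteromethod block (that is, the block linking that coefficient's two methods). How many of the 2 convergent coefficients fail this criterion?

Checking each validity diagonal entry against its comparison values:
TA (methods 1·2): 0.48 vs {0.24, 0.11} → pass.
TB (methods 1·2): 0.34 vs {0.11, 0.24} → pass.
0 of 2 fail.

0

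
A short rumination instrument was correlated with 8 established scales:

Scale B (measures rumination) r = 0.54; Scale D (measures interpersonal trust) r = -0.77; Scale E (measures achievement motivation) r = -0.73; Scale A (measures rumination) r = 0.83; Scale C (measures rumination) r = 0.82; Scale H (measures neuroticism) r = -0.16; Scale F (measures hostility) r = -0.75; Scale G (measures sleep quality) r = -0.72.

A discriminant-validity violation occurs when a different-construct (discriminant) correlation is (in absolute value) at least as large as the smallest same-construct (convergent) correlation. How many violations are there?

Convergent (same construct = rumination): Scale B, Scale A, Scale C.
Smallest convergent = 0.54. Discriminant |r|: 0.77, 0.73, 0.16, 0.75, 0.72; count ≥ 0.54 → 4.

4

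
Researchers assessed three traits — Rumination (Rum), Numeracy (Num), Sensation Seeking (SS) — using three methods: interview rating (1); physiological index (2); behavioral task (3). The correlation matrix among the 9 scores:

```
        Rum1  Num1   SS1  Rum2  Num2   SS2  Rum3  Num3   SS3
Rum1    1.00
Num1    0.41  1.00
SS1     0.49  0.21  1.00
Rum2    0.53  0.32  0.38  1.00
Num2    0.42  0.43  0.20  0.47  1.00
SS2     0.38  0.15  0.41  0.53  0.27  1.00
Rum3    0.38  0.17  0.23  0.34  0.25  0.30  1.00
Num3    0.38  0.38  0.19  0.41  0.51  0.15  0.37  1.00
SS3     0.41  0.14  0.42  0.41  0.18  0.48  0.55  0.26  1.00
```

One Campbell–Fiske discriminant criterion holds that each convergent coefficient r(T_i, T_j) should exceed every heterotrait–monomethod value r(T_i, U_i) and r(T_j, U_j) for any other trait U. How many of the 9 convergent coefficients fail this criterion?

Convergent coefficients and their comparison sets:
Rum (methods 1·2): 0.53 vs {0.41, 0.47, 0.49, 0.53} → fail.
Rum (methods 1·3): 0.38 vs {0.41, 0.37, 0.49, 0.55} → fail.
Rum (methods 2·3): 0.34 vs {0.47, 0.37, 0.53, 0.55} → fail.
Num (methods 1·2): 0.43 vs {0.41, 0.47, 0.21, 0.27} → fail.
Num (methods 1·3): 0.38 vs {0.41, 0.37, 0.21, 0.26} → fail.
Num (methods 2·3): 0.51 vs {0.47, 0.37, 0.27, 0.26} → pass.
SS (methods 1·2): 0.41 vs {0.49, 0.53, 0.21, 0.27} → fail.
SS (methods 1·3): 0.42 vs {0.49, 0.55, 0.21, 0.26} → fail.
SS (methods 2·3): 0.48 vs {0.53, 0.55, 0.27, 0.26} → fail.
8 of 9 fail.

8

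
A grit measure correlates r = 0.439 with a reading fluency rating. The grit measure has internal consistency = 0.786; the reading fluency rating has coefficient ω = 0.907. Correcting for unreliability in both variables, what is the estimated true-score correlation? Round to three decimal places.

r_true = r_obs / √(r_xx · r_yy) = 0.439 / √(0.786 × 0.907) = 0.439 / √0.712902 = 0.439 / 0.8443 ≈ 0.520.

0.520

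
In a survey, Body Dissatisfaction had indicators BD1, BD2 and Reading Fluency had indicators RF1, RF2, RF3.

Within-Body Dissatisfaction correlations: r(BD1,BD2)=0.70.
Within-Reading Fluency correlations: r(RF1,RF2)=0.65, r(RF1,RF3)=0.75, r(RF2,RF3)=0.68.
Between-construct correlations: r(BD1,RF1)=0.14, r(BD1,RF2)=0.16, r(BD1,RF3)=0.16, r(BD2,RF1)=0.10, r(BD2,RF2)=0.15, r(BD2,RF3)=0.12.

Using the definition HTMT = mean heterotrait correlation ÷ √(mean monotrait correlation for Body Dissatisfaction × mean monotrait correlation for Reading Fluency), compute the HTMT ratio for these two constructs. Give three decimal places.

0.199

Mean heterotrait r = 0.83/6 = 0.1383.
Mean within-BD = 0.70/1 = 0.7000; mean within-RF = 2.08/3 = 0.6933.
Geometric mean = √(0.7000 × 0.6933) = 0.6966.
HTMT = 0.1383 / 0.6966 = 0.199.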